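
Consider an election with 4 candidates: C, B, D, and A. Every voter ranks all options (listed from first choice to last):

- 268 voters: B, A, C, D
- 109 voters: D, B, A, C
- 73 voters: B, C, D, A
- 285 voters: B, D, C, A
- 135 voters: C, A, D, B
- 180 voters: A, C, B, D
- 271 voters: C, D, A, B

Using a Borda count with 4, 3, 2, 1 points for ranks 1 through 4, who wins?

C: 268·2 + 109·1 + 73·3 + 285·2 + 135·4 + 180·3 + 271·4 = 3598
B: 268·4 + 109·3 + 73·4 + 285·4 + 135·1 + 180·2 + 271·1 = 3597
D: 268·1 + 109·4 + 73·2 + 285·3 + 135·2 + 180·1 + 271·3 = 2968
A: 268·3 + 109·2 + 73·1 + 285·1 + 135·3 + 180·4 + 271·2 = 3047
C has the highest Borda score (3598).

C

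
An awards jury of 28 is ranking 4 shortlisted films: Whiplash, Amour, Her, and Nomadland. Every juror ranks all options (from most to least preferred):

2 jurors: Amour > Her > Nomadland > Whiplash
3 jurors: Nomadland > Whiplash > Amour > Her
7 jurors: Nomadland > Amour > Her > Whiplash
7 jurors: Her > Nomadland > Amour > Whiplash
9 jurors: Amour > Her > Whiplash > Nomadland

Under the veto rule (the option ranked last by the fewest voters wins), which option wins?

Amour

Last-place votes: Whiplash 16, Amour 0, Her 3, Nomadland 9.
Amour is ranked last by the fewest voters, so Amour wins.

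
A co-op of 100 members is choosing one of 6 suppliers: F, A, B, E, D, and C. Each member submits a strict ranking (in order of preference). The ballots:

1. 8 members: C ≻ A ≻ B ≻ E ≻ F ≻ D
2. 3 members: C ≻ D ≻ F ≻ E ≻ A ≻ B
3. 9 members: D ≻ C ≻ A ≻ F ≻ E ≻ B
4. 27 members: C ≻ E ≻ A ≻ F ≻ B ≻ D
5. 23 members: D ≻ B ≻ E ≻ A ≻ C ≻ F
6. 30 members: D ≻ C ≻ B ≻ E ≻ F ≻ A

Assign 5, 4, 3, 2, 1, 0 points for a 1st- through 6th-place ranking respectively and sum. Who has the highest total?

C

F: 8·1 + 3·3 + 9·2 + 27·2 + 23·0 + 30·1 = 119
A: 8·4 + 3·1 + 9·3 + 27·3 + 23·2 + 30·0 = 189
B: 8·3 + 3·0 + 9·0 + 27·1 + 23·4 + 30·3 = 233
E: 8·2 + 3·2 + 9·1 + 27·4 + 23·3 + 30·2 = 268
D: 8·0 + 3·4 + 9·5 + 27·0 + 23·5 + 30·5 = 322
C: 8·5 + 3·5 + 9·4 + 27·5 + 23·1 + 30·4 = 369
C has the highest Borda score (369).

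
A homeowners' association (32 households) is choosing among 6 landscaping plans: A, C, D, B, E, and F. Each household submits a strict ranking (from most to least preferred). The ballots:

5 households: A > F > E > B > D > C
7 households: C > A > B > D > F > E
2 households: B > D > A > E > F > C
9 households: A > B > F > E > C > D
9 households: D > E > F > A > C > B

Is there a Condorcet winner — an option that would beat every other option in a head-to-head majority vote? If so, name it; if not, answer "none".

A

A vs C: 25–7 for A.
A vs D: 21–11 for A.
A vs B: 30–2 for A.
A vs E: 23–9 for A.
A vs F: 23–9 for A.
A beats every other option head-to-head.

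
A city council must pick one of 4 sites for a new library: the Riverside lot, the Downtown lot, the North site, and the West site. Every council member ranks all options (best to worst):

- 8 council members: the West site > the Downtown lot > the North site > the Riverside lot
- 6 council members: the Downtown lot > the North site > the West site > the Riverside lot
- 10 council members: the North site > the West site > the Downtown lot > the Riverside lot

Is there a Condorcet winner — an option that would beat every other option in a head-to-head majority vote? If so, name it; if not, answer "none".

none

Checking pairwise contests:
the Downtown lot beats the Riverside lot 24–0.
the West site beats the Downtown lot 18–6.
the Downtown lot beats the North site 14–10.
the North site beats the West site 16–8.
Every option loses at least one head-to-head, so there is no Condorcet winner.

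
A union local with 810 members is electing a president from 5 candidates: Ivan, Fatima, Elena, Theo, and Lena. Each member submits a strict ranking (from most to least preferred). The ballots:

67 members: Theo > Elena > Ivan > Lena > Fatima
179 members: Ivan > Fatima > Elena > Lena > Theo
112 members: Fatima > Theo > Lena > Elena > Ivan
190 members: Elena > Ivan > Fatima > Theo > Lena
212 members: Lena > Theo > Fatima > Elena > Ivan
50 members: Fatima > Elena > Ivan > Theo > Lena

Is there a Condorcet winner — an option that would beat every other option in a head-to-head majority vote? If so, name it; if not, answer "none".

none

Checking pairwise contests:
Elena beats Ivan 631–179.
Ivan beats Fatima 436–374.
Fatima beats Elena 553–257.
Ivan beats Theo 419–391.
Ivan beats Lena 486–324.
Every option loses at least one head-to-head, so there is no Condorcet winner.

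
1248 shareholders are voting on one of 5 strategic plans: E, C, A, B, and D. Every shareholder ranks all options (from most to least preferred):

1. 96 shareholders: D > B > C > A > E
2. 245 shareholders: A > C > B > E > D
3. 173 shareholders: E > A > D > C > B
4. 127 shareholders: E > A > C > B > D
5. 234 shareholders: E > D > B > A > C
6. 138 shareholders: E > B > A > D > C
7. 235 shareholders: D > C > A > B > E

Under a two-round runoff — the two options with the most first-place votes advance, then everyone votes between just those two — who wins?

Round 1 first-place votes: E 672, C 0, A 245, B 0, D 331.
E and D advance.
Runoff: E is preferred to D by 917 voters; D by 331.
E wins the runoff.

E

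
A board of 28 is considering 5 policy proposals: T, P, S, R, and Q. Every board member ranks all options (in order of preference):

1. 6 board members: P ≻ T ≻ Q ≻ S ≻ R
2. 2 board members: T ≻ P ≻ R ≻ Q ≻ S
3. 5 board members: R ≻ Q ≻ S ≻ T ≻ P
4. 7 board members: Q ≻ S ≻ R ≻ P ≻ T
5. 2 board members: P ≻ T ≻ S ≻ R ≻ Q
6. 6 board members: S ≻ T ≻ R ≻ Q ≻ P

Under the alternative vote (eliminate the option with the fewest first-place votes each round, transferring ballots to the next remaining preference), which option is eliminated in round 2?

Round 1: T 2, P 8, S 6, R 5, Q 7. Eliminate T.
Round 2: P 10, S 6, R 5, Q 7. Eliminate R.

R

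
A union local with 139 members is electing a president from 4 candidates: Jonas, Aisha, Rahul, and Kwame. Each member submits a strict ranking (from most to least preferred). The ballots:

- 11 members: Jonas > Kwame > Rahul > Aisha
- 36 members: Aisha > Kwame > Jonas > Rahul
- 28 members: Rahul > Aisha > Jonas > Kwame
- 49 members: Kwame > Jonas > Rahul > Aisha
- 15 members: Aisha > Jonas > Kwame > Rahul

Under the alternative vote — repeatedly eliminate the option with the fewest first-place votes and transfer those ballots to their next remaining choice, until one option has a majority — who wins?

Round 1: Jonas 11, Aisha 51, Rahul 28, Kwame 49. Eliminate Jonas.
Round 2: Aisha 51, Rahul 28, Kwame 60. Eliminate Rahul.
Round 3: Aisha 79, Kwame 60. Aisha has a majority.

Aisha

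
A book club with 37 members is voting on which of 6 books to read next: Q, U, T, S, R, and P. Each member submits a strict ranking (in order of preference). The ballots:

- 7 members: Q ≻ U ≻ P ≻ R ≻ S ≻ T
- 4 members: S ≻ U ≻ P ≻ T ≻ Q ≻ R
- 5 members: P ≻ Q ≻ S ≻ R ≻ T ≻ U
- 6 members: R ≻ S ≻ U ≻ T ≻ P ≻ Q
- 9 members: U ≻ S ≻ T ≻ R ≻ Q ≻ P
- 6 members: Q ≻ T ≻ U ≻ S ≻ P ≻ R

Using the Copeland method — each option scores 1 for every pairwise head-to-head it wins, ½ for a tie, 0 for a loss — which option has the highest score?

Q: beats R and P; loses to U, T, and S → score 2.
U: beats Q, T, S, R, and P → score 5.
T: beats Q, R, and P; loses to U and S → score 3.
S: beats Q, T, R, and P; loses to U → score 4.
R: loses to Q, U, T, S, and P → score 0.
P: beats R; loses to Q, U, T, and S → score 1.
U has the best pairwise record.

U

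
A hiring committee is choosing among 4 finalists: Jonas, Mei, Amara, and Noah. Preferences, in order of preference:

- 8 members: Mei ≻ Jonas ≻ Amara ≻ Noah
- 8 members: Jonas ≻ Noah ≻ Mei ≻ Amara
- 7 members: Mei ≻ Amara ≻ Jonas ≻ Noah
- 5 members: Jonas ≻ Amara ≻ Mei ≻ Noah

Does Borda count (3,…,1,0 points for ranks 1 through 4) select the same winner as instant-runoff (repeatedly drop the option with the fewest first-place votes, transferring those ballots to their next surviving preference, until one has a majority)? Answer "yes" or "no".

no

Borda — scores: Jonas 62, Mei 58, Amara 32, Noah 16. Winner: Jonas.
Instant-runoff — R1 Jonas 13, Mei 15, Amara 0, Noah 0 (Mei winner). Winner: Mei.
The two methods disagree.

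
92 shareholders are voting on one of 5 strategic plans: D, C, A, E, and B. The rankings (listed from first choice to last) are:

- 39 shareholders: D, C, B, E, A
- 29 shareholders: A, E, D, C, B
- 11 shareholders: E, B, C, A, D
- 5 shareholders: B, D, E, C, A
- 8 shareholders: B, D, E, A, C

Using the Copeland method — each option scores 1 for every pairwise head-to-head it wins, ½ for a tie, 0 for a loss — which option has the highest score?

D

D: beats C, A, E, and B → score 4.
C: beats A and B; loses to D and E → score 2.
A: loses to D, C, E, and B → score 0.
E: beats C and A; loses to D and B → score 2.
B: beats A and E; loses to D and C → score 2.
D has the best pairwise record.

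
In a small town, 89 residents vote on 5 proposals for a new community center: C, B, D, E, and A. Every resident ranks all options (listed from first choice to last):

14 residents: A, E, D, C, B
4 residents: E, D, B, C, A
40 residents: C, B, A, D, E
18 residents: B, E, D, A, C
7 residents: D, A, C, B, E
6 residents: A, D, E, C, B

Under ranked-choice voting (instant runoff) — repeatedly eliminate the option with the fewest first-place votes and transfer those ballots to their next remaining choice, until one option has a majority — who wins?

Round 1: C 40, B 18, D 7, E 4, A 20. Eliminate E.
Round 2: C 40, B 18, D 11, A 20. Eliminate D.
Round 3: C 40, B 22, A 27. Eliminate B.
Round 4: C 44, A 45. A has a majority.

A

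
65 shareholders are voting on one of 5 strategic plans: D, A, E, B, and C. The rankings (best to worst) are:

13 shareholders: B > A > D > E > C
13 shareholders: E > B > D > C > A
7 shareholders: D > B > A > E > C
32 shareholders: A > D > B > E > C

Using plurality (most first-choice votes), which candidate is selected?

First-place votes: D 7, A 32, E 13, B 13, C 0.
A has the most first-place votes.

A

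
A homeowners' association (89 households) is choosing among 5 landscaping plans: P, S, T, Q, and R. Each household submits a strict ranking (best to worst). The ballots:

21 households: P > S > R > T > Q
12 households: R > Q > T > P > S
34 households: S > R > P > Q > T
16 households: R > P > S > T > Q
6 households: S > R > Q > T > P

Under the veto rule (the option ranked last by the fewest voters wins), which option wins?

Last-place votes: P 6, S 12, T 34, Q 37, R 0.
R is ranked last by the fewest voters, so R wins.

R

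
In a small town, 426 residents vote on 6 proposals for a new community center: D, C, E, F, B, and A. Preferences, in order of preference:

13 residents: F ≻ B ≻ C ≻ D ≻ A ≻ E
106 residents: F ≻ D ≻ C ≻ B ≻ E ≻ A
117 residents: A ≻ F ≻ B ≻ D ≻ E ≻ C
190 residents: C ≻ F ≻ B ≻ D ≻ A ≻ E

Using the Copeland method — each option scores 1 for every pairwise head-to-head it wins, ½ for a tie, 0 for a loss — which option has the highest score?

F

D: beats C, E, and A; loses to F and B → score 3.
C: beats E, B, and A; loses to D and F → score 3.
E: loses to D, C, F, B, and A → score 0.
F: beats D, C, E, B, and A → score 5.
B: beats D, E, and A; loses to C and F → score 3.
A: beats E; loses to D, C, F, and B → score 1.
F has the best pairwise record.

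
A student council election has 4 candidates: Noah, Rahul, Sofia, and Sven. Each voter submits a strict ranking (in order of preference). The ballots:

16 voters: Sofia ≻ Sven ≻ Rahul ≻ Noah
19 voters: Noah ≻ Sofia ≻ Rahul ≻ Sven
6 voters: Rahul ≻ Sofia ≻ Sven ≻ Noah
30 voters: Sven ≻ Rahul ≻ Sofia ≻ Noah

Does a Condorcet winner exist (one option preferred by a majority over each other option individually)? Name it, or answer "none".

Checking pairwise contests:
Rahul beats Noah 52–19.
Sven beats Rahul 46–25.
Rahul beats Sofia 36–35.
Sofia beats Sven 41–30.
Every option loses at least one head-to-head, so there is no Condorcet winner.

none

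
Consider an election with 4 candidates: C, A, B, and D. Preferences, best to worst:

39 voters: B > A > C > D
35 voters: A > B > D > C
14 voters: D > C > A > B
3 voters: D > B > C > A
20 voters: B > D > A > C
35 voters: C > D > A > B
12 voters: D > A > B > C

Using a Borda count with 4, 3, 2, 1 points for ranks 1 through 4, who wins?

C: 39·2 + 35·1 + 14·3 + 3·2 + 20·1 + 35·4 + 12·1 = 333
A: 39·3 + 35·4 + 14·2 + 3·1 + 20·2 + 35·2 + 12·3 = 434
B: 39·4 + 35·3 + 14·1 + 3·3 + 20·4 + 35·1 + 12·2 = 423
D: 39·1 + 35·2 + 14·4 + 3·4 + 20·3 + 35·3 + 12·4 = 390
A has the highest Borda score (434).

A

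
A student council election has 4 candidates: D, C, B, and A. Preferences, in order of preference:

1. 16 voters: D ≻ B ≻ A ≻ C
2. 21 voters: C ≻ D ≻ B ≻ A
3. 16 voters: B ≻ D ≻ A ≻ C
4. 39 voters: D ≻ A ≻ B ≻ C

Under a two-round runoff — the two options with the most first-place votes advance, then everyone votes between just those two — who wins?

Round 1 first-place votes: D 55, C 21, B 16, A 0.
D and C advance.
Runoff: D is preferred to C by 71 voters; C by 21.
D wins the runoff.

D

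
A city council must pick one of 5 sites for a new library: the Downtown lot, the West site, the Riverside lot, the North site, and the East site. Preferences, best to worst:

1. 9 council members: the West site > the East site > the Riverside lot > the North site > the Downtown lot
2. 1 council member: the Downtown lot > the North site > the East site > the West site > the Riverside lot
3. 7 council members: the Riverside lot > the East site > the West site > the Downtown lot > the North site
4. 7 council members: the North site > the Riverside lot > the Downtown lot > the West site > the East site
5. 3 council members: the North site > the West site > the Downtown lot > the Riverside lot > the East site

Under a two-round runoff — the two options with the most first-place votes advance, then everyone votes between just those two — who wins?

the West site

Round 1 first-place votes: the Downtown lot 1, the West site 9, the Riverside lot 7, the North site 10, the East site 0.
the North site and the West site advance.
Runoff: the North site is preferred to the West site by 11 voters; the West site by 16.
the West site wins the runoff.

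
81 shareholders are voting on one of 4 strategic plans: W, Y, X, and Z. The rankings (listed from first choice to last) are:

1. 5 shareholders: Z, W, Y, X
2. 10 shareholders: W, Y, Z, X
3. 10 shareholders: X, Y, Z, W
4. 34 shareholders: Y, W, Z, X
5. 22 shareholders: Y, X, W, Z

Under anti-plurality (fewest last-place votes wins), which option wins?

Y

Last-place votes: W 10, Y 0, X 49, Z 22.
Y is ranked last by the fewest voters, so Y wins.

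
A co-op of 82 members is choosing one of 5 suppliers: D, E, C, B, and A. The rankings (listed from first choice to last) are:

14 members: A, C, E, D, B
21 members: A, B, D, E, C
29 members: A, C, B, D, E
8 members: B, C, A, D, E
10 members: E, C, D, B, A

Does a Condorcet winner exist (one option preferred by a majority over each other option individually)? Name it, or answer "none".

A vs D: 72–10 for A.
A vs E: 72–10 for A.
A vs C: 64–18 for A.
A vs B: 64–18 for A.
A beats every other option head-to-head.

A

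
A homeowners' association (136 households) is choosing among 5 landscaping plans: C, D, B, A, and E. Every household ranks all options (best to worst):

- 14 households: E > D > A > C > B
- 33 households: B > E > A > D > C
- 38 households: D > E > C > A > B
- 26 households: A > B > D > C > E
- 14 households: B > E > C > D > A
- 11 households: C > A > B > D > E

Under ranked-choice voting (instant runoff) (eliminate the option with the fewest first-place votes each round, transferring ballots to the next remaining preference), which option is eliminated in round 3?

A

Round 1: C 11, D 38, B 47, A 26, E 14. Eliminate C.
Round 2: D 38, B 47, A 37, E 14. Eliminate E.
Round 3: D 52, B 47, A 37. Eliminate A.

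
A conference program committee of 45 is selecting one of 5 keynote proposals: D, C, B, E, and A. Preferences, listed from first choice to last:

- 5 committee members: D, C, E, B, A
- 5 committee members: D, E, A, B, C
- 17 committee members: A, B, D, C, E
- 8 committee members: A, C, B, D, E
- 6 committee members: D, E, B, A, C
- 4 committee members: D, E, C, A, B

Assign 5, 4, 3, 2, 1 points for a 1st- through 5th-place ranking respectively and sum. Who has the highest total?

D

D: 5·5 + 5·5 + 17·3 + 8·2 + 6·5 + 4·5 = 167
C: 5·4 + 5·1 + 17·2 + 8·4 + 6·1 + 4·3 = 109
B: 5·2 + 5·2 + 17·4 + 8·3 + 6·3 + 4·1 = 134
E: 5·3 + 5·4 + 17·1 + 8·1 + 6·4 + 4·4 = 100
A: 5·1 + 5·3 + 17·5 + 8·5 + 6·2 + 4·2 = 165
D has the highest Borda score (167).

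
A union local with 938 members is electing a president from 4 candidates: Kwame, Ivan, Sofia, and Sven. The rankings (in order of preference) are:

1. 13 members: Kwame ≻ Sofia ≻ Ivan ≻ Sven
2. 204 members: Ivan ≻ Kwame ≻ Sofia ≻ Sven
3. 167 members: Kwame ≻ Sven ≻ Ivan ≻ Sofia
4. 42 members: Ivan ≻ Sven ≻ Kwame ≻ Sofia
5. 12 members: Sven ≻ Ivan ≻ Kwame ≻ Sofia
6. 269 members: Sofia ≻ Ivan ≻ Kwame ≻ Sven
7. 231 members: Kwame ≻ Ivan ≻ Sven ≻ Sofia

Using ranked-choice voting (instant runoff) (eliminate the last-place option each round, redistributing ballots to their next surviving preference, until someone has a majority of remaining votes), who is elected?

Kwame

Round 1: Kwame 411, Ivan 246, Sofia 269, Sven 12. Eliminate Sven.
Round 2: Kwame 411, Ivan 258, Sofia 269. Eliminate Ivan.
Round 3: Kwame 669, Sofia 269. Kwame has a majority.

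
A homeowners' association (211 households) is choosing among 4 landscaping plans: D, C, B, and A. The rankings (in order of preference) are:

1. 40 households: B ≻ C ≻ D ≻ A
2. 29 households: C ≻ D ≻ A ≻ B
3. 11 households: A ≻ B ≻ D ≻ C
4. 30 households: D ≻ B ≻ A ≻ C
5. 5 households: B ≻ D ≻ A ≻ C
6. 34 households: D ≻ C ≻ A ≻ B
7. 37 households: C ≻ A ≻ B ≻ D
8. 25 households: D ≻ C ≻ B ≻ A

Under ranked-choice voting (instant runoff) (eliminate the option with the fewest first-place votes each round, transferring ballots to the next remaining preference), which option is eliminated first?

Round 1: D 89, C 66, B 45, A 11. Eliminate A.

A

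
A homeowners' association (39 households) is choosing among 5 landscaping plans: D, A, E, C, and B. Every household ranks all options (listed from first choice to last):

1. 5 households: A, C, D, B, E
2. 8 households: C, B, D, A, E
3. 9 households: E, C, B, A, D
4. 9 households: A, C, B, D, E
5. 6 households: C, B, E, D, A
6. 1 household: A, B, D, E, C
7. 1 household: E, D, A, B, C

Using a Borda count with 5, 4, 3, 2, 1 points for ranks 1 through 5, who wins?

D: 5·3 + 8·3 + 9·1 + 9·2 + 6·2 + 1·3 + 1·4 = 85
A: 5·5 + 8·2 + 9·2 + 9·5 + 6·1 + 1·5 + 1·3 = 118
E: 5·1 + 8·1 + 9·5 + 9·1 + 6·3 + 1·2 + 1·5 = 92
C: 5·4 + 8·5 + 9·4 + 9·4 + 6·5 + 1·1 + 1·1 = 164
B: 5·2 + 8·4 + 9·3 + 9·3 + 6·4 + 1·4 + 1·2 = 126
C has the highest Borda score (164).

C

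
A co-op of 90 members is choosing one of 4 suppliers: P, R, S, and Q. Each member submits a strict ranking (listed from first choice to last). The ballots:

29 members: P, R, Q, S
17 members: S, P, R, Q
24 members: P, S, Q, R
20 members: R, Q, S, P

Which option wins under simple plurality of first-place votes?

P

First-place votes: P 53, R 20, S 17, Q 0.
P has the most first-place votes.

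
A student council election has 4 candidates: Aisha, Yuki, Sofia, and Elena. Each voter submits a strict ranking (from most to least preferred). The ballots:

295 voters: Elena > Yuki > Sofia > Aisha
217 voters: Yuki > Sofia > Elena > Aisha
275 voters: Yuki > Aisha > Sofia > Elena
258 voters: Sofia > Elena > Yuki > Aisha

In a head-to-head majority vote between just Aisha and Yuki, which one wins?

Yuki

Voters preferring Aisha to Yuki: 0; preferring Yuki to Aisha: 1045.
Yuki wins the head-to-head.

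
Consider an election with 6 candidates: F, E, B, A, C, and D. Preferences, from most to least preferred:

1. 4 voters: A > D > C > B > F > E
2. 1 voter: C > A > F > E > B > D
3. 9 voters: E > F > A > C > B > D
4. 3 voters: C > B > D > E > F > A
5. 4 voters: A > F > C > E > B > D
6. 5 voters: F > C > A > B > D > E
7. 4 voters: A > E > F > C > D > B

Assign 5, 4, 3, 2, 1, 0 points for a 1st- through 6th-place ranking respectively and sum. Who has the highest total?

F: 4·1 + 1·3 + 9·4 + 3·1 + 4·4 + 5·5 + 4·3 = 99
E: 4·0 + 1·2 + 9·5 + 3·2 + 4·2 + 5·0 + 4·4 = 77
B: 4·2 + 1·1 + 9·1 + 3·4 + 4·1 + 5·2 + 4·0 = 44
A: 4·5 + 1·4 + 9·3 + 3·0 + 4·5 + 5·3 + 4·5 = 106
C: 4·3 + 1·5 + 9·2 + 3·5 + 4·3 + 5·4 + 4·2 = 90
D: 4·4 + 1·0 + 9·0 + 3·3 + 4·0 + 5·1 + 4·1 = 34
A has the highest Borda score (106).

A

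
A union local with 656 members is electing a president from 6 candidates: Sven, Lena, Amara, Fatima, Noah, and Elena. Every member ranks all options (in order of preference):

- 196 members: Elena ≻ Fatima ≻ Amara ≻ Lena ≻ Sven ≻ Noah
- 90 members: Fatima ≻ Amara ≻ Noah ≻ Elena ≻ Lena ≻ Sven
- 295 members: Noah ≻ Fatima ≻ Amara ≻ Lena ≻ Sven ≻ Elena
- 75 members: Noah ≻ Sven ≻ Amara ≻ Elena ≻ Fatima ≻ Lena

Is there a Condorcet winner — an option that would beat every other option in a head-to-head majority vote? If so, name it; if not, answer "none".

Noah vs Sven: 460–196 for Noah.
Noah vs Lena: 460–196 for Noah.
Noah vs Amara: 370–286 for Noah.
Noah vs Fatima: 370–286 for Noah.
Noah vs Elena: 460–196 for Noah.
Noah beats every other option head-to-head.

Noah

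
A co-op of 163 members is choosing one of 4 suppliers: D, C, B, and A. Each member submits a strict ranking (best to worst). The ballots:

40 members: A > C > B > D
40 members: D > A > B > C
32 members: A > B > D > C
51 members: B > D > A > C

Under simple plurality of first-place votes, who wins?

A

First-place votes: D 40, C 0, B 51, A 72.
A has the most first-place votes.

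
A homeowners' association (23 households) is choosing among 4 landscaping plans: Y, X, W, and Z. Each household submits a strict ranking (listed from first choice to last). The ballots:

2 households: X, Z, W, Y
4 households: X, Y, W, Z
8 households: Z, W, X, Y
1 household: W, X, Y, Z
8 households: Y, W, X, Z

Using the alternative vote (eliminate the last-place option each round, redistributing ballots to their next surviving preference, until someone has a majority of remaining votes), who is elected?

Y

Round 1: Y 8, X 6, W 1, Z 8. Eliminate W.
Round 2: Y 8, X 7, Z 8. Eliminate X.
Round 3: Y 13, Z 10. Y has a majority.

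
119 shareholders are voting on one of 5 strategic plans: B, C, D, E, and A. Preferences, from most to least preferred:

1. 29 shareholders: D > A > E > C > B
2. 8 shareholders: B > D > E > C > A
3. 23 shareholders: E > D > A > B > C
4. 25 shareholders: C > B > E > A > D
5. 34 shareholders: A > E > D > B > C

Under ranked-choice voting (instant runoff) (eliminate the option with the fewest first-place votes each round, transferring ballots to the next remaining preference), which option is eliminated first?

Round 1: B 8, C 25, D 29, E 23, A 34. Eliminate B.

B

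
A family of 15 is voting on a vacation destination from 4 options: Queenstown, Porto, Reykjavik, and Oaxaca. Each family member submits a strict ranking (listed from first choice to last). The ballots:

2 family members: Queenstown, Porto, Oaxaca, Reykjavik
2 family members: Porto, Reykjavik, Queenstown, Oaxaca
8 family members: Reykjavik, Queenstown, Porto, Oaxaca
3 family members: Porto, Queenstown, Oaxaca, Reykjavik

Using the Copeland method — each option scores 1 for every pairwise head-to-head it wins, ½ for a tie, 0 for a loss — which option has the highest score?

Queenstown: beats Porto and Oaxaca; loses to Reykjavik → score 2.
Porto: beats Oaxaca; loses to Queenstown and Reykjavik → score 1.
Reykjavik: beats Queenstown, Porto, and Oaxaca → score 3.
Oaxaca: loses to Queenstown, Porto, and Reykjavik → score 0.
Reykjavik has the best pairwise record.

Reykjavik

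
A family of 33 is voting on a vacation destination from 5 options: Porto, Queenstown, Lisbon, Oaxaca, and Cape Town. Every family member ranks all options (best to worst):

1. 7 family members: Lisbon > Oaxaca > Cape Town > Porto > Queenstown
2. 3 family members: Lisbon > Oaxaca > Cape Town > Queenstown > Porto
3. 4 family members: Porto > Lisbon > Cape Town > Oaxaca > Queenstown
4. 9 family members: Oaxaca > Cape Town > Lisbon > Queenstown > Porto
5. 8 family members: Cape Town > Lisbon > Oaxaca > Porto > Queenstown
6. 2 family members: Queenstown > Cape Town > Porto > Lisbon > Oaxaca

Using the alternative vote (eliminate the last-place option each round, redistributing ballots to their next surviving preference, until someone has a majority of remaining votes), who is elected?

Cape Town

Round 1: Porto 4, Queenstown 2, Lisbon 10, Oaxaca 9, Cape Town 8. Eliminate Queenstown.
Round 2: Porto 4, Lisbon 10, Oaxaca 9, Cape Town 10. Eliminate Porto.
Round 3: Lisbon 14, Oaxaca 9, Cape Town 10. Eliminate Oaxaca.
Round 4: Lisbon 14, Cape Town 19. Cape Town has a majority.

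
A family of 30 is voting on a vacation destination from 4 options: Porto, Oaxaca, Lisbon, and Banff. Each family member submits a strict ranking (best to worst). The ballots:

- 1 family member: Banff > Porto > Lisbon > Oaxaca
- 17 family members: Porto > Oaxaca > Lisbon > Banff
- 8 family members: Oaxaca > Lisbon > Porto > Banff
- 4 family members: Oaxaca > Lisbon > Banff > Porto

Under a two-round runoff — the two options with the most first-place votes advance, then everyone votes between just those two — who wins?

Round 1 first-place votes: Porto 17, Oaxaca 12, Lisbon 0, Banff 1.
Porto and Oaxaca advance.
Runoff: Porto is preferred to Oaxaca by 18 voters; Oaxaca by 12.
Porto wins the runoff.

Porto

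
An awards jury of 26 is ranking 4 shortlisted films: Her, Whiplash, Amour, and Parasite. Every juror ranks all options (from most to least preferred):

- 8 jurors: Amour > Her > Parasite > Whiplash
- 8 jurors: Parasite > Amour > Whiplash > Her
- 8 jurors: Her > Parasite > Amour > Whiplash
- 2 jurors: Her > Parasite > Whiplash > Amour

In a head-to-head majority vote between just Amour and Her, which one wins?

Amour

Voters preferring Amour to Her: 16; preferring Her to Amour: 10.
Amour wins the head-to-head.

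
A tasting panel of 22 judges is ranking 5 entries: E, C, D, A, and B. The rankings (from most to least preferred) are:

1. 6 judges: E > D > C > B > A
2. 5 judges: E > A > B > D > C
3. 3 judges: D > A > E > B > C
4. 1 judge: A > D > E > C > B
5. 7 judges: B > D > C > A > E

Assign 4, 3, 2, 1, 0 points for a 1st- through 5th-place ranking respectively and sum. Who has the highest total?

D

E: 6·4 + 5·4 + 3·2 + 1·2 + 7·0 = 52
C: 6·2 + 5·0 + 3·0 + 1·1 + 7·2 = 27
D: 6·3 + 5·1 + 3·4 + 1·3 + 7·3 = 59
A: 6·0 + 5·3 + 3·3 + 1·4 + 7·1 = 35
B: 6·1 + 5·2 + 3·1 + 1·0 + 7·4 = 47
D has the highest Borda score (59).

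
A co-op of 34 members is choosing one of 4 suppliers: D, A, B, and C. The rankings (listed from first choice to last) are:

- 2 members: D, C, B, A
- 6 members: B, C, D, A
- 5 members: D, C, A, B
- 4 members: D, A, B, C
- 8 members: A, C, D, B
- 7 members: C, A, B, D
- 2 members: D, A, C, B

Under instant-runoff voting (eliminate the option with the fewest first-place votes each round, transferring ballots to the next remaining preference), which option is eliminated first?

B

Round 1: D 13, A 8, B 6, C 7. Eliminate B.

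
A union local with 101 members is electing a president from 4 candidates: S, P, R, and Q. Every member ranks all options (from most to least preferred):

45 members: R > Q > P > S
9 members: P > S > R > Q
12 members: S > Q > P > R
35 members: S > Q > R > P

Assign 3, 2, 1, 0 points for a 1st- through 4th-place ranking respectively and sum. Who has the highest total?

Q

S: 45·0 + 9·2 + 12·3 + 35·3 = 159
P: 45·1 + 9·3 + 12·1 + 35·0 = 84
R: 45·3 + 9·1 + 12·0 + 35·1 = 179
Q: 45·2 + 9·0 + 12·2 + 35·2 = 184
Q has the highest Borda score (184).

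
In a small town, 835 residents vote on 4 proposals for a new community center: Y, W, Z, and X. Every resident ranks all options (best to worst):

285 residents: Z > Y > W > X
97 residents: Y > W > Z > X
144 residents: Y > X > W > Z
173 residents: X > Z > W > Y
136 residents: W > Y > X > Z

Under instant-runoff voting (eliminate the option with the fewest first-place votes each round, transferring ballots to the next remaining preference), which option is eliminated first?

Round 1: Y 241, W 136, Z 285, X 173. Eliminate W.

W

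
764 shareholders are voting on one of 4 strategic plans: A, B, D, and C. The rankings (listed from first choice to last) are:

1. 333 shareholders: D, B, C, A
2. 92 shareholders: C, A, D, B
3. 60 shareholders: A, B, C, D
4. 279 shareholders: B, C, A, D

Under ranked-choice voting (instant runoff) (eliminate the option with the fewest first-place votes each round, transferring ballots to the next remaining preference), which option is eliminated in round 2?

C

Round 1: A 60, B 279, D 333, C 92. Eliminate A.
Round 2: B 339, D 333, C 92. Eliminate C.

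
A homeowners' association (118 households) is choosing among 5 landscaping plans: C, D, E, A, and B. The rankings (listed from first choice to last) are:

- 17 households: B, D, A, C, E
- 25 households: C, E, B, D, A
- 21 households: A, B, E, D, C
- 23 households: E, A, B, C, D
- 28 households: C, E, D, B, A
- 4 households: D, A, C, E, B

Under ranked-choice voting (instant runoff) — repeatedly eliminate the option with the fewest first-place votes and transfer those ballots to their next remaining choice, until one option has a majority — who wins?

A

Round 1: C 53, D 4, E 23, A 21, B 17. Eliminate D.
Round 2: C 53, E 23, A 25, B 17. Eliminate B.
Round 3: C 53, E 23, A 42. Eliminate E.
Round 4: C 53, A 65. A has a majority.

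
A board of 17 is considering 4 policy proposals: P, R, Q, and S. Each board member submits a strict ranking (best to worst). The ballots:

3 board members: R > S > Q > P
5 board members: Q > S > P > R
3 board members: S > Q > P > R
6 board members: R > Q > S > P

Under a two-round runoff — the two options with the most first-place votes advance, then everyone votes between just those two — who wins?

R

Round 1 first-place votes: P 0, R 9, Q 5, S 3.
R and Q advance.
Runoff: R is preferred to Q by 9 voters; Q by 8.
R wins the runoff.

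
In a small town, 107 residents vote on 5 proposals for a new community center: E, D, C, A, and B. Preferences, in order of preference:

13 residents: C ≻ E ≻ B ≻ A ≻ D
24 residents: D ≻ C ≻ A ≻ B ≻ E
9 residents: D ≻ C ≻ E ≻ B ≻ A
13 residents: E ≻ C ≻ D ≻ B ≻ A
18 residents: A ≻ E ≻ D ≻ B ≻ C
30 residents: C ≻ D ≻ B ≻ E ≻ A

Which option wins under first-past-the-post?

C

First-place votes: E 13, D 33, C 43, A 18, B 0.
C has the most first-place votes.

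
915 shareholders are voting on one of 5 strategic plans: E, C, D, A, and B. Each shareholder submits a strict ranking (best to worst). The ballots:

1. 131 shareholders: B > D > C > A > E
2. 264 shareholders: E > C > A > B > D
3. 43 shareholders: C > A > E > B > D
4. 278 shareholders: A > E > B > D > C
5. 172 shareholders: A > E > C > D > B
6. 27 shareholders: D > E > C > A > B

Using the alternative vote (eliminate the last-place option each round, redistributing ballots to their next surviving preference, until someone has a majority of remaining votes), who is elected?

Round 1: E 264, C 43, D 27, A 450, B 131. Eliminate D.
Round 2: E 291, C 43, A 450, B 131. Eliminate C.
Round 3: E 291, A 493, B 131. A has a majority.

A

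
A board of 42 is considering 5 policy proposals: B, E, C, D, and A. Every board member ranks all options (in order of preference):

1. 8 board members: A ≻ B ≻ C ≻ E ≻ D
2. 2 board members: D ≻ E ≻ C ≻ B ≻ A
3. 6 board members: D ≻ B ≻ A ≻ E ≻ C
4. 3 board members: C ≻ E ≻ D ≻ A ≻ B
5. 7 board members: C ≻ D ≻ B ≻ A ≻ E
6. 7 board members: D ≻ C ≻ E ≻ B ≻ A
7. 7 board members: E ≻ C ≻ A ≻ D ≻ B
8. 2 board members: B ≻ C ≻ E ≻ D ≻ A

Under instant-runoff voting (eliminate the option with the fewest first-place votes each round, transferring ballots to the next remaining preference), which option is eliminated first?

Round 1: B 2, E 7, C 10, D 15, A 8. Eliminate B.

B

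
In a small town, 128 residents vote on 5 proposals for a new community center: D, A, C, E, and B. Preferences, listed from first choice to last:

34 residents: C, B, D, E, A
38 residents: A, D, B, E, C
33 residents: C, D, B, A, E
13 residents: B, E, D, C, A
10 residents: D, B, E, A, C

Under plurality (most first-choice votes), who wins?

C

First-place votes: D 10, A 38, C 67, E 0, B 13.
C has the most first-place votes.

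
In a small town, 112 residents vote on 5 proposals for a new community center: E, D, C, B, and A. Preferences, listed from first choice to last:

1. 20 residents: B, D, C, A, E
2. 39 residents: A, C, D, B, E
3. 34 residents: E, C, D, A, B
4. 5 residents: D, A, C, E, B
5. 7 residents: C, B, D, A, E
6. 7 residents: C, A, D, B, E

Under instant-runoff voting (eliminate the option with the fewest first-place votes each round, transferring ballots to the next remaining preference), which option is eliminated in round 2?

Round 1: E 34, D 5, C 14, B 20, A 39. Eliminate D.
Round 2: E 34, C 14, B 20, A 44. Eliminate C.

C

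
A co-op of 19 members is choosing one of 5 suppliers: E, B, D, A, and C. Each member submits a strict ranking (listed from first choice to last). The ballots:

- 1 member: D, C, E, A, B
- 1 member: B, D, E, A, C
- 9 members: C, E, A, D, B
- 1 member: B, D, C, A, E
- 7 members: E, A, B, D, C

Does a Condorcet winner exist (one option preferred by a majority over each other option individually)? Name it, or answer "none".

none

Checking pairwise contests:
C beats E 11–8.
E beats B 17–2.
E beats D 16–3.
E beats A 18–1.
D beats C 10–9.
Every option loses at least one head-to-head, so there is no Condorcet winner.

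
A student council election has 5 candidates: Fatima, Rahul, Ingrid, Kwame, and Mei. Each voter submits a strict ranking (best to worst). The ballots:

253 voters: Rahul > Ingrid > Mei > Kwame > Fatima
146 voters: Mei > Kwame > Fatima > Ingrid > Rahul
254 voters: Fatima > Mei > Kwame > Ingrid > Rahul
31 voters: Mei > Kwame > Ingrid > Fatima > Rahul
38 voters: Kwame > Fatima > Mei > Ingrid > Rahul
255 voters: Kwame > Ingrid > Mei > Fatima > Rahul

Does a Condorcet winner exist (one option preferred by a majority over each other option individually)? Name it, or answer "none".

none

Checking pairwise contests:
Ingrid beats Fatima 539–438.
Fatima beats Rahul 724–253.
Kwame beats Ingrid 724–253.
Mei beats Kwame 684–293.
Ingrid beats Mei 508–469.
Every option loses at least one head-to-head, so there is no Condorcet winner.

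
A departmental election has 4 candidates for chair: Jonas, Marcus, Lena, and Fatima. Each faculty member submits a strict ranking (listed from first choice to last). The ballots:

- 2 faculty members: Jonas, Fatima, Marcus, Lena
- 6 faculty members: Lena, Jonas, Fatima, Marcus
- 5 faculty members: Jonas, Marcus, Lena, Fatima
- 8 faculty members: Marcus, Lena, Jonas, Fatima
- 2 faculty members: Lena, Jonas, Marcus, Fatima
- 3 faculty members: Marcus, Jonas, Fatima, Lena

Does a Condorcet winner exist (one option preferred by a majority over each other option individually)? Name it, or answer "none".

Checking pairwise contests:
Lena beats Jonas 16–10.
Jonas beats Marcus 15–11.
Marcus beats Lena 18–8.
Jonas beats Fatima 26–0.
Every option loses at least one head-to-head, so there is no Condorcet winner.

none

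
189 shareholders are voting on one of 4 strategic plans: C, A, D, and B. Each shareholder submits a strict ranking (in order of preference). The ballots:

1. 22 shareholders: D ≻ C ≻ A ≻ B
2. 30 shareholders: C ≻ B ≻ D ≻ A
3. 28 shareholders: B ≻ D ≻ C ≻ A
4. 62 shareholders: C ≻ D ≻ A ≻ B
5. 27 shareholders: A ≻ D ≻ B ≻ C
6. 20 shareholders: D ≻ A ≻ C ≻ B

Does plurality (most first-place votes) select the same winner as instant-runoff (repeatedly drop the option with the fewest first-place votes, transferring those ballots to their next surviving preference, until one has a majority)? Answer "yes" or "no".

no

Plurality — first-place votes: C 92, A 27, D 42, B 28. Winner: C.
Instant-runoff — R1 C 92, A 27, D 42, B 28 (A out); R2 C 92, D 69, B 28 (B out); R3 C 92, D 97 (D winner). Winner: D.
The two methods disagree.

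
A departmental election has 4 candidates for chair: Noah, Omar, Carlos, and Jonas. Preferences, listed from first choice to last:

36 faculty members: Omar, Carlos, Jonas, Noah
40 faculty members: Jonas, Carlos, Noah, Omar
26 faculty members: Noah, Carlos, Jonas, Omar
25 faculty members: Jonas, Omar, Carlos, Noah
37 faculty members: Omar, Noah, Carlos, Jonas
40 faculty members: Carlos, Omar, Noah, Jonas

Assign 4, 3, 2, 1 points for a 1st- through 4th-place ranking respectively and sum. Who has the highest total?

Noah: 36·1 + 40·2 + 26·4 + 25·1 + 37·3 + 40·2 = 436
Omar: 36·4 + 40·1 + 26·1 + 25·3 + 37·4 + 40·3 = 553
Carlos: 36·3 + 40·3 + 26·3 + 25·2 + 37·2 + 40·4 = 590
Jonas: 36·2 + 40·4 + 26·2 + 25·4 + 37·1 + 40·1 = 461
Carlos has the highest Borda score (590).

Carlos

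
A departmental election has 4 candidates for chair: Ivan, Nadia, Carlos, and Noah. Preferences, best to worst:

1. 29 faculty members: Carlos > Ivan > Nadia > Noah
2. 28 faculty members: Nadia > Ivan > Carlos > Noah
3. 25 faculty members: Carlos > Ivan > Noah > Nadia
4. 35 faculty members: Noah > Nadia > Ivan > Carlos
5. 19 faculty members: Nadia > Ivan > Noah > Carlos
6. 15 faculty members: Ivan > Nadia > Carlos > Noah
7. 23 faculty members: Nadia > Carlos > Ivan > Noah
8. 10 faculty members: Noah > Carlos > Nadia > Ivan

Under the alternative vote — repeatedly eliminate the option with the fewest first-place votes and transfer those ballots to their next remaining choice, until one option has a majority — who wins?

Nadia

Round 1: Ivan 15, Nadia 70, Carlos 54, Noah 45. Eliminate Ivan.
Round 2: Nadia 85, Carlos 54, Noah 45. Eliminate Noah.
Round 3: Nadia 120, Carlos 64. Nadia has a majority.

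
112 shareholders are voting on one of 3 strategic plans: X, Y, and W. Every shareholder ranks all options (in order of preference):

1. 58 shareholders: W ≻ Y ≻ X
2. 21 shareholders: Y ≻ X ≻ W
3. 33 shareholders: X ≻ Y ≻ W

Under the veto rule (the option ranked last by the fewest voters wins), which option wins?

Last-place votes: X 58, Y 0, W 54.
Y is ranked last by the fewest voters, so Y wins.

Y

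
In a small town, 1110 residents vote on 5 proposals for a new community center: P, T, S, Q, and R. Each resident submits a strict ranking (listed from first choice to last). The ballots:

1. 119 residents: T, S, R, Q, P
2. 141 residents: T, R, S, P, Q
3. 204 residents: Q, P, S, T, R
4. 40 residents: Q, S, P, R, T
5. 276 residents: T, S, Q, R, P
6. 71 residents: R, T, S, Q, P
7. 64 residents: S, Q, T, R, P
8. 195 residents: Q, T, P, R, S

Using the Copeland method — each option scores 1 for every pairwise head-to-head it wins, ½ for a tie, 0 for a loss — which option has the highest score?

P: loses to T, S, Q, and R → score 0.
T: beats P, S, Q, and R → score 4.
S: beats P, Q, and R; loses to T → score 3.
Q: beats P and R; loses to T and S → score 2.
R: beats P; loses to T, S, and Q → score 1.
T has the best pairwise record.

T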